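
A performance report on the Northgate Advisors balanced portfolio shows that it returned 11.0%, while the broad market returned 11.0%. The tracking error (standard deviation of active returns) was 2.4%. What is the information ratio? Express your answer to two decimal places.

IR = (Rp − Rb) / TE = (11.0% − 11.0%) / 2.4% = 0.00% / 2.4% = 0.0000

0.00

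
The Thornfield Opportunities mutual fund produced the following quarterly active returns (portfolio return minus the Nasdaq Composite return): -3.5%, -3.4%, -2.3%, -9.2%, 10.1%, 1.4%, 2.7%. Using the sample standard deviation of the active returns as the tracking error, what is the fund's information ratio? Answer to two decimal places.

-0.10

Mean return μ = -4.20 / 7 = -0.6000%
Σ(r − μ)² = (-3.5 − (-0.6000))² + (-3.4 − (-0.6000))² + (-2.3 − (-0.6000))² + … = 222.4800
σ = √[222.4800 / 6] = 6.0893%
IR = μ / tracking error = -0.6000 / 6.0893 = -0.0985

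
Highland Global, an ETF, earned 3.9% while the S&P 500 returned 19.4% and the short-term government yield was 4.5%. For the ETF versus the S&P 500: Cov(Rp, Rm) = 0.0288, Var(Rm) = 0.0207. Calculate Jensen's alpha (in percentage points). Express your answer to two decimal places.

-21.33

β = Cov / Var = 0.0288 / 0.0207 = 1.3913
E[R] = Rf + β(Rm − Rf) = 4.5% + 1.3913 × (19.4% − 4.5%) = 25.2304%
α = Rp − E[R] = 3.9% − 25.2304% = -21.3304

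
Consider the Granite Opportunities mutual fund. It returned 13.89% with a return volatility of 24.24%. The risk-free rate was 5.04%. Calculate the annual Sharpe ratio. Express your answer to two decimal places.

Sharpe = (Rp − Rf) / σp = (13.89% − 5.04%) / 24.24% = 8.85% / 24.24% = 0.3651

0.37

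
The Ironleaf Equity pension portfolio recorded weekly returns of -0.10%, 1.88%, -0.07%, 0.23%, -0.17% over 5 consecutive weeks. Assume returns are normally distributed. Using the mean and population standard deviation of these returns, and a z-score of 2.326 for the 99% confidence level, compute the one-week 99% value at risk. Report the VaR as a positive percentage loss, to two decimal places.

1.45

Mean return μ = 1.770 / 5 = 0.3540%
Population σ = √[Σ(r − μ)² / 5] = √[3.0045 / 5] = √0.6009 = 0.7752%
VaR = −(μ − z·σ) = −(0.3540 − 2.326 × 0.7752) = −(-1.4491) = 1.4491%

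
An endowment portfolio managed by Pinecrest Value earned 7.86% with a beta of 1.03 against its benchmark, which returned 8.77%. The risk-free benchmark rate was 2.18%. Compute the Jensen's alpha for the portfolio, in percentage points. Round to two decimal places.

-1.11

CAPM expected return = Rf + β(Rm − Rf) = 2.18% + 1.03 × (8.77% − 2.18%) = 2.18 + 1.03 × 6.59 = 8.9677%
Jensen's α = Rp − E[R] = 7.86% − 8.9677% = -1.1077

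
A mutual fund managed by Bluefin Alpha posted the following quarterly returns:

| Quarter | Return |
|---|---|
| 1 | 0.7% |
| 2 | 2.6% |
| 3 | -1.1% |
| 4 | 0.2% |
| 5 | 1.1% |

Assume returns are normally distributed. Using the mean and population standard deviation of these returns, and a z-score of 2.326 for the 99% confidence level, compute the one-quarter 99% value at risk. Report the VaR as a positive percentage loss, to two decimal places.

2.10

r̄ = (0.7 + 2.6 − 1.1 + 0.2 + 1.1) / 5 = 0.7000%
Σ(r − r̄)² = (0.7 − 0.7000)² + (2.6 − 0.7000)² + … = 7.2600
population σ = √(7.2600 / 5) = √1.4520 = 1.2050%
VaR = −(r̄ − z·σ) = −(0.7000 − 2.326 × 1.2050) = −(-2.1028) = 2.1028%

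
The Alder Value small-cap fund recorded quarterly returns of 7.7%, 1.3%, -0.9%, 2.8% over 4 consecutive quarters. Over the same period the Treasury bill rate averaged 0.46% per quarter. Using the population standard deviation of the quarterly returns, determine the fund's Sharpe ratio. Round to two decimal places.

r̄ = (7.7 + 1.3 − 0.9 + 2.8) / 4 = 2.7250%
Σ(r − r̄)² = 39.9275; population σ = √(39.9275/4) = 3.1594%
Sharpe = (r̄ − rf) / σ = (2.7250 − 0.46) / 3.1594 = 2.2650 / 3.1594 = 0.7169

0.72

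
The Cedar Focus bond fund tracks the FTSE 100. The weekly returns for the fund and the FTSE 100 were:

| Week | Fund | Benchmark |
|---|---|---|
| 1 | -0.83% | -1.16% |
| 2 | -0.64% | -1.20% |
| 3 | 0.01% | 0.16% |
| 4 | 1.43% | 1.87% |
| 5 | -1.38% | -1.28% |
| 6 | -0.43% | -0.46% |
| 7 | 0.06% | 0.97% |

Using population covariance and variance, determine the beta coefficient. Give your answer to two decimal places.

r̄p = -0.2543%,  r̄m = -0.1571%
Cov = Σ(rp − r̄p)(rm − r̄m) / 7 = 0.8785
Var(rm) = Σ(rm − r̄m)² / 7 = 1.2752
β = Cov / Var = 0.8785 / 1.2752 = 0.6889

0.69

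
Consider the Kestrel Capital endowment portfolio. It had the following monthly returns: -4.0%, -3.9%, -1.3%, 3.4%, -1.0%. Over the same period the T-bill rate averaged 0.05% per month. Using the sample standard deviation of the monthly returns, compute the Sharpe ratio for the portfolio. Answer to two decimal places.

r̄ = (-4 − 3.9 − 1.3 + 3.4 − 1) / 5 = -1.3600%
Sample σ = √[Σ(r − r̄)² / 4] = √[36.2120 / 4] = √9.0530 = 3.0088%
Sharpe = (r̄ − rf) / σ = (-1.3600 − 0.05) / 3.0088 = -1.4100 / 3.0088 = -0.4686

-0.47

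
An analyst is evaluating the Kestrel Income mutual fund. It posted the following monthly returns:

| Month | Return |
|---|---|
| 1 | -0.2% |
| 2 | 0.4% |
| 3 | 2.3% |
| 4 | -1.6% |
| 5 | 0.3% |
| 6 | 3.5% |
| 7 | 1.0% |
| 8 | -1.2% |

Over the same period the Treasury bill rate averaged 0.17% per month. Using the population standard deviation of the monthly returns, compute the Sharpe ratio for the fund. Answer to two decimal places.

0.25

μ = (-0.2 + 0.4 + 2.3 − 1.6 + 0.3 + 3.5 + 1 − 1.2) / 8 = 4.50 / 8 = 0.5625%
Σ(r − μ)² = (-0.2 − 0.5625)² + (0.4 − 0.5625)² + (2.3 − 0.5625)² + … = 20.2988
σ = √[20.2988 / 8] = 1.5929%
Sharpe = (μ − rf) / σ = (0.5625 − 0.17) / 1.5929 = 0.3925 / 1.5929 = 0.2464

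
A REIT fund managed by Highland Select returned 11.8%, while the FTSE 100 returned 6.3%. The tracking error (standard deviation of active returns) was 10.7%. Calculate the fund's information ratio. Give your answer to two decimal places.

0.51

IR = (Rp − Rb) / TE = (11.8% − 6.3%) / 10.7% = 5.50% / 10.7% = 0.5140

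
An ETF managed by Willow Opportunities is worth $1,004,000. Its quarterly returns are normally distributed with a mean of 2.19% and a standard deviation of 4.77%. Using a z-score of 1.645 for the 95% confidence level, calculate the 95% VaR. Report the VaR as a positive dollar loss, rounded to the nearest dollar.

Return at the 95% tail: μ − z·σ = 2.19% − 1.645 × 4.77% = 2.19 − 7.84665 = -5.65665%
VaR = −(-5.65665%) × $1,004,000 = 5.65665% × $1,004,000 = $56,793

$56,793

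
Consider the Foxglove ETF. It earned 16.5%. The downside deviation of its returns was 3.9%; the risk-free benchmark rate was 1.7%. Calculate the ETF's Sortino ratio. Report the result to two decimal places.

3.79

Sortino = (Rp − Rf) / σd = (16.5% − 1.7%) / 3.9% = 14.80% / 3.9% = 3.7949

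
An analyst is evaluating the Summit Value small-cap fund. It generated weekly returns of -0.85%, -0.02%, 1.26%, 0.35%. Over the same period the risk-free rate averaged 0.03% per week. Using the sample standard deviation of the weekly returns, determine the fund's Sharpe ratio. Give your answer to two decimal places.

0.18

r̄ = (-0.85 − 0.02 + 1.26 + 0.35) / 4 = 0.740 / 4 = 0.1850%
Sample σ = √[Σ(r − r̄)² / 3] = √[2.2961 / 3] = √0.7654 = 0.8749%
Sharpe = (r̄ − rf) / σ = (0.1850 − 0.03) / 0.8749 = 0.1550 / 0.8749 = 0.1772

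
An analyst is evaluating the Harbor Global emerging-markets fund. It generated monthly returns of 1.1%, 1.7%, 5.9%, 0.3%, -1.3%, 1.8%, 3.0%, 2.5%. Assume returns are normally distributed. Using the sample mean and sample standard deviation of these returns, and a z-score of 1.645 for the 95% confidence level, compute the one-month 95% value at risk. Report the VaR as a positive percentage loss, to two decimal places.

Mean return r̄ = 15.00 / 8 = 1.8750%
Σ(r − r̄)² = 31.0550; sample σ = √(31.0550/7) = 2.1063%
VaR = −(r̄ − z·σ) = −(1.8750 − 1.645 × 2.1063) = −(-1.5899) = 1.5899%

1.59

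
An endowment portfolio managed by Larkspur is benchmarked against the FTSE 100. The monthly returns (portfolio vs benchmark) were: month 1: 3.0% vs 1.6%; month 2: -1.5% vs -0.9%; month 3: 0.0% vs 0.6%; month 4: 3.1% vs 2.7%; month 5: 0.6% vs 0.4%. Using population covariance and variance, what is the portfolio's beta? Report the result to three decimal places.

1.394

r̄p = 1.0400%,  r̄m = 0.8800%
Cov = Σ(rp − r̄p)(rm − r̄m) / 5 = 2.0368
Var(rm) = Σ(rm − r̄m)² / 5 = 1.4616
β = Cov / Var = 2.0368 / 1.4616 = 1.3935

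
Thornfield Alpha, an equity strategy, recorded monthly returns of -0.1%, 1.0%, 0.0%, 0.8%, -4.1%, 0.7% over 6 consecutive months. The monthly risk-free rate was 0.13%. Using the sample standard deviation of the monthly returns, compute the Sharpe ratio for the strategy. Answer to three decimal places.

-0.215

r̄ = (-0.1 + 1 + 0 + 0.8 − 4.1 + 0.7) / 6 = -0.2833%
Sample σ = √[Σ(r − r̄)² / 5] = √[18.4683 / 5] = √3.6937 = 1.9219%
Sharpe = (r̄ − rf) / σ = (-0.2833 − 0.13) / 1.9219 = -0.4133 / 1.9219 = -0.2150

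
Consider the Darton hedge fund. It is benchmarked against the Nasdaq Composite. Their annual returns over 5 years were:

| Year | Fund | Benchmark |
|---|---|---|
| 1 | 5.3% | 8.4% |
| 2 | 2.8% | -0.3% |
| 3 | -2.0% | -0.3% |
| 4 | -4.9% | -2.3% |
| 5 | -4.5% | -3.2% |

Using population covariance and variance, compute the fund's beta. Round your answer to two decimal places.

0.84

r̄p = -0.6600%,  r̄m = 0.4600%
Cov = Σ(rp − r̄p)(rm − r̄m) / 5 = 14.2936
Var(rm) = Σ(rm − r̄m)² / 5 = 17.0424
β = Cov / Var = 14.2936 / 17.0424 = 0.8387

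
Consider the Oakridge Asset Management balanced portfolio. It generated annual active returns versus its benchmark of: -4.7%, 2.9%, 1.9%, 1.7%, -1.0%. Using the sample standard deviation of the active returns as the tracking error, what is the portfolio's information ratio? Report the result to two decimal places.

0.05

r̄ = (-4.7 + 2.9 + 1.9 + 1.7 − 1) / 5 = 0.80 / 5 = 0.1600%
Σ(r − r̄)² = (-4.7 − 0.1600)² + (2.9 − 0.1600)² + … = 37.8720
σ = √[37.8720 / 4] = 3.0770%
IR = r̄ / tracking error = 0.1600 / 3.0770 = 0.0520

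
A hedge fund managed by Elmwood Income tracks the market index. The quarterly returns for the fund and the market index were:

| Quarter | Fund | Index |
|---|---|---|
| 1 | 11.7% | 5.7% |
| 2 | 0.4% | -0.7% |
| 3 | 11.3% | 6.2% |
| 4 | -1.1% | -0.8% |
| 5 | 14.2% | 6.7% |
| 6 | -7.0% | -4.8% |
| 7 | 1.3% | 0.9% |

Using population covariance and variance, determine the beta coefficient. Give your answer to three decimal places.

r̄p = 4.4000%,  r̄m = 1.8857%
Cov = Σ(rp − r̄p)(rm − r̄m) / 7 = 29.8829
Var(rm) = Σ(rm − r̄m)² / 7 = 16.5584
β = Cov / Var = 29.8829 / 16.5584 = 1.8047

1.805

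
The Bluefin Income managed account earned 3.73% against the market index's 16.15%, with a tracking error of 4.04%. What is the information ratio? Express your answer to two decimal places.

IR = (Rp − Rb) / TE = (3.73% − 16.15%) / 4.04% = -12.42% / 4.04% = -3.0743

-3.07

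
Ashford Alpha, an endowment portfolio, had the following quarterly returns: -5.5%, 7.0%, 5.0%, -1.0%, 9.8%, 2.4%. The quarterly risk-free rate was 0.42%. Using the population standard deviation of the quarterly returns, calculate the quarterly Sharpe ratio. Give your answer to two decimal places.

0.50

Mean return r̄ = 17.70 / 6 = 2.9500%
Σ(r − r̄)² = 154.8350; population σ = √(154.8350/6) = 5.0799%
Sharpe = (r̄ − rf) / σ = (2.9500 − 0.42) / 5.0799 = 2.5300 / 5.0799 = 0.4980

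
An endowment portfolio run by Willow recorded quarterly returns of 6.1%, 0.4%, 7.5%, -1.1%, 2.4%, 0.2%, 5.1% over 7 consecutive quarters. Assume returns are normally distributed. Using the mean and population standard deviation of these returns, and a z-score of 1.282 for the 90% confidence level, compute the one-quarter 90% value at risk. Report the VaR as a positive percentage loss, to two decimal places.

r̄ = (6.1 + 0.4 + 7.5 − 1.1 + 2.4 + 0.2 + 5.1) / 7 = 20.60 / 7 = 2.9429%
Σ(r − r̄)² = (6.1 − 2.9429)² + (0.4 − 2.9429)² + (7.5 − 2.9429)² + … = 66.0171
σ = √[66.0171 / 7] = 3.0710%
VaR = −(r̄ − z·σ) = −(2.9429 − 1.282 × 3.0710) = −(-0.9941) = 0.9941%

0.99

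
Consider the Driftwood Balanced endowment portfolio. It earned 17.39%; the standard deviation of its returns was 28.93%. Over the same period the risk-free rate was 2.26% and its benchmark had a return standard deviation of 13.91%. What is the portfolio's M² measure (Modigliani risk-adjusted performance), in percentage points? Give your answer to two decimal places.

Sharpe = (Rp − Rf) / σp = (17.39% − 2.26%) / 28.93% = 0.5230
M² = Rf + Sharpe × σm = 2.26% + 0.5230 × 13.91% = 9.5349%

9.53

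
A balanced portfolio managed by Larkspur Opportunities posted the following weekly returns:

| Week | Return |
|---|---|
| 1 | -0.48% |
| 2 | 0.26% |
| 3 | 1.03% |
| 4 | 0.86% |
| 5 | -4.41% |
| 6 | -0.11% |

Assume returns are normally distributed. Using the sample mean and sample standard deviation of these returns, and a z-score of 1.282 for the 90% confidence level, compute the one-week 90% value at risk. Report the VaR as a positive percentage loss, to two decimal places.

Mean return r̄ = -2.850 / 6 = -0.4750%
Σ(r − r̄)² = 20.2050; sample σ = √(20.2050/5) = 2.0102%
VaR = −(r̄ − z·σ) = −(-0.4750 − 1.282 × 2.0102) = −(-3.0521) = 3.0521%

3.05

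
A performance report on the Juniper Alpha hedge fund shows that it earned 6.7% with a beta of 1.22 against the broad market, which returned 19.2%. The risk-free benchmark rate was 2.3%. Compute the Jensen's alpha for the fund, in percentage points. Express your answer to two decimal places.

CAPM expected return = Rf + β(Rm − Rf) = 2.3% + 1.22 × (19.2% − 2.3%) = 2.3 + 1.22 × 16.90 = 22.9180%
Jensen's α = Rp − E[R] = 6.7% − 22.9180% = -16.2180

-16.22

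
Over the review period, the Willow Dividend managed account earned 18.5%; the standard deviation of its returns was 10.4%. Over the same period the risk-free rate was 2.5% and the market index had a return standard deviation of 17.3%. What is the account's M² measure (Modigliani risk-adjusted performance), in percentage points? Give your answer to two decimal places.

29.12

Sharpe = (Rp − Rf) / σp = (18.5% − 2.5%) / 10.4% = 1.5385
M² = Rf + Sharpe × σm = 2.5% + 1.5385 × 17.3% = 29.1161%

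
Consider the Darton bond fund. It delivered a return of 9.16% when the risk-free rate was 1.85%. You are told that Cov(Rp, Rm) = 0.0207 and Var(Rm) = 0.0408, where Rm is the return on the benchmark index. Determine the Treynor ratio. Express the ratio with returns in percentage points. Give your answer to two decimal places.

14.41

β = Cov / Var = 0.0207 / 0.0408 = 0.5074
Treynor = (Rp − Rf) / β = (9.16% − 1.85%) / 0.5074 = 7.31 / 0.5074 = 14.4068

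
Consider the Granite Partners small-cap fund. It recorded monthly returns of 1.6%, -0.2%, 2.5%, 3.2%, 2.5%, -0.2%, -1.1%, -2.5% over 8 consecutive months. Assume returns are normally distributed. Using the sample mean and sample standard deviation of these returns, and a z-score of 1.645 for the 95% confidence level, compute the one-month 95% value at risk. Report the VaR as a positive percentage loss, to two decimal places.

2.60

Mean return r̄ = 5.80 / 8 = 0.7250%
Sample σ = √[Σ(r − r̄)² / 7] = √[28.6350 / 7] = √4.0907 = 2.0225%
VaR = −(r̄ − z·σ) = −(0.7250 − 1.645 × 2.0225) = −(-2.6020) = 2.6020%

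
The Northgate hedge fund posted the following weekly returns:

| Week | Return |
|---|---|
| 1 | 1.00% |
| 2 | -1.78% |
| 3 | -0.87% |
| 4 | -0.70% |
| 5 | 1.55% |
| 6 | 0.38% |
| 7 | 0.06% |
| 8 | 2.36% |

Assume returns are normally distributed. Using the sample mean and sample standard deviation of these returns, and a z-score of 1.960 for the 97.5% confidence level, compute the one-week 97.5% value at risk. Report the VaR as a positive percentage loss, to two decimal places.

r̄ = (1 − 1.78 − 0.87 − 0.7 + 1.55 + 0.38 + 0.06 + 2.36) / 8 = 2.000 / 8 = 0.2500%
Σ(r − r̄)² = (1 − 0.2500)² + (-1.78 − 0.2500)² + … = 13.0354
sample σ = √(13.0354 / 7) = √1.8622 = 1.3646%
VaR = −(r̄ − z·σ) = −(0.2500 − 1.960 × 1.3646) = −(-2.4246) = 2.4246%

2.42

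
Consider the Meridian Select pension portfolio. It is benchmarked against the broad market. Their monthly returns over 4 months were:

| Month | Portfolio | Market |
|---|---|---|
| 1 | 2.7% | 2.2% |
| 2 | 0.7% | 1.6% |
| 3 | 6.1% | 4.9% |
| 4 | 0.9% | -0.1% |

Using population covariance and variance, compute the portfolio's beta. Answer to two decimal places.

r̄p = 2.6000%,  r̄m = 2.1500%
Cov = Σ(rp − r̄p)(rm − r̄m) / 4 = 3.6250
Var(rm) = Σ(rm − r̄m)² / 4 = 3.2325
β = Cov / Var = 3.6250 / 3.2325 = 1.1214

1.12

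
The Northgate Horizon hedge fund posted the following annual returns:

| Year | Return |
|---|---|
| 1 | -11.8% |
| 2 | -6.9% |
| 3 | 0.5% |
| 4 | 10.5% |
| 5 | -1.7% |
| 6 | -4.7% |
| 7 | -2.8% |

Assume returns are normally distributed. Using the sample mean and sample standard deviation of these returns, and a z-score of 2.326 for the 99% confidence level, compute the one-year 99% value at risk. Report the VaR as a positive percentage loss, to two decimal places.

18.57

r̄ = (-11.8 − 6.9 + 0.5 + 10.5 − 1.7 − 4.7 − 2.8) / 7 = -2.4143%
Sample std dev = √[289.3686 / 6] = 6.9446%
VaR = −(r̄ − z·σ) = −(-2.4143 − 2.326 × 6.9446) = −(-18.5674) = 18.5674%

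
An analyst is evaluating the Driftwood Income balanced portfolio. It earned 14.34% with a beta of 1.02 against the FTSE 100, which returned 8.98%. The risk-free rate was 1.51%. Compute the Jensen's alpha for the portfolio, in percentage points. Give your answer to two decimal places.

CAPM expected return = Rf + β(Rm − Rf) = 1.51% + 1.02 × (8.98% − 1.51%) = 1.51 + 1.02 × 7.47 = 9.1294%
Jensen's α = Rp − E[R] = 14.34% − 9.1294% = 5.2106

5.21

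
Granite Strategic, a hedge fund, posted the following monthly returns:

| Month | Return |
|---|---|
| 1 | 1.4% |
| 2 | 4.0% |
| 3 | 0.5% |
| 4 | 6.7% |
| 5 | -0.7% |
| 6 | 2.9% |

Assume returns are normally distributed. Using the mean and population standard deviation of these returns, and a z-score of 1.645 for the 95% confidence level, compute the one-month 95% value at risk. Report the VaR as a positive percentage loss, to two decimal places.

μ = (1.4 + 4 + 0.5 + 6.7 − 0.7 + 2.9) / 6 = 14.80 / 6 = 2.4667%
Σ(r − μ)² = (1.4 − 2.4667)² + (4 − 2.4667)² + … = 35.4933
σ = √[35.4933 / 6] = 2.4322%
VaR = −(μ − z·σ) = −(2.4667 − 1.645 × 2.4322) = −(-1.5343) = 1.5343%

1.53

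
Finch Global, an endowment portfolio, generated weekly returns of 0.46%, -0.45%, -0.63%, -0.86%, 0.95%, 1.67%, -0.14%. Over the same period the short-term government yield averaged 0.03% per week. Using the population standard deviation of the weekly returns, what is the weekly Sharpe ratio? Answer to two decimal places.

0.13

r̄ = (0.46 − 0.45 − 0.63 − 0.86 + 0.95 + 1.67 − 0.14) / 7 = 0.1429%
Population σ = √[Σ(r − r̄)² / 7] = √[5.1187 / 7] = √0.7312 = 0.8551%
Sharpe = (r̄ − rf) / σ = (0.1429 − 0.03) / 0.8551 = 0.1129 / 0.8551 = 0.1320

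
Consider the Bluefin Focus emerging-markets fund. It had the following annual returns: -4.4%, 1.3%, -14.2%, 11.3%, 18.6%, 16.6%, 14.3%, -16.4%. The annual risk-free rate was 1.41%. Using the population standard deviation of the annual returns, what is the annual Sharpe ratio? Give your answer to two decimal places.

0.15

Mean return r̄ = 27.10 / 8 = 3.3875%
Population σ = √[Σ(r − r̄)² / 8] = √[1353.5488 / 8] = √169.1936 = 13.0074%
Sharpe = (r̄ − rf) / σ = (3.3875 − 1.41) / 13.0074 = 1.9775 / 13.0074 = 0.1520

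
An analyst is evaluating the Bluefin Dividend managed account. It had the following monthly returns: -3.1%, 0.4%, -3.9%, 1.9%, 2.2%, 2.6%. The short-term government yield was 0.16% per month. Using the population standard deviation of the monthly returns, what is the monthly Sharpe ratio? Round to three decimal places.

-0.055

Mean return r̄ = 0.10 / 6 = 0.0167%
Σ(r − r̄)² = (-3.1 − 0.0167)² + (0.4 − 0.0167)² + (-3.9 − 0.0167)² + … = 40.1883
population σ = √(40.1883 / 6) = √6.6981 = 2.5881%
Sharpe = (r̄ − rf) / σ = (0.0167 − 0.16) / 2.5881 = -0.1433 / 2.5881 = -0.0554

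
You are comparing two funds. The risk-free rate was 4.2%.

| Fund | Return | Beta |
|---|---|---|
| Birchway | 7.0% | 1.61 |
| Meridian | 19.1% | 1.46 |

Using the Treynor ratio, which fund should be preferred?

Birchway: Treynor = (7.0% − 4.2%) / 1.61 = 1.739
Meridian: Treynor = (19.1% − 4.2%) / 1.46 = 10.205
Highest: Meridian (10.205).

Meridian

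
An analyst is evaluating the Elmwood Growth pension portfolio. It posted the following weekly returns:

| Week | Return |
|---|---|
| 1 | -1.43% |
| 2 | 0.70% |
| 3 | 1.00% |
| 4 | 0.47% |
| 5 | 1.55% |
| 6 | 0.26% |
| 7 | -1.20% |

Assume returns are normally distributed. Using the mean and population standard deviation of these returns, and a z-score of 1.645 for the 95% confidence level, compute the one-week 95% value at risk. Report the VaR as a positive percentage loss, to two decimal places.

1.50

r̄ = (-1.43 + 0.7 + 1 + 0.47 + 1.55 + 0.26 − 1.2) / 7 = 0.1929%
Σ(r − r̄)² = (-1.43 − 0.1929)² + (0.7 − 0.1929)² + (1 − 0.1929)² + … = 7.4055
σ = √[7.4055 / 7] = 1.0286%
VaR = −(r̄ − z·σ) = −(0.1929 − 1.645 × 1.0286) = −(-1.4991) = 1.4991%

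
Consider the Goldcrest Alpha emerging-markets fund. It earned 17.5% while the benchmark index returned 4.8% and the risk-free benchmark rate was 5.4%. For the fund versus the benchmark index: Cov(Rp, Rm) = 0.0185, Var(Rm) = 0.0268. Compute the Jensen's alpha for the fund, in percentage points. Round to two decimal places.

12.51

β = Cov / Var = 0.0185 / 0.0268 = 0.6903
E[R] = Rf + β(Rm − Rf) = 5.4% + 0.6903 × (4.8% − 5.4%) = 4.9858%
α = Rp − E[R] = 17.5% − 4.9858% = 12.5142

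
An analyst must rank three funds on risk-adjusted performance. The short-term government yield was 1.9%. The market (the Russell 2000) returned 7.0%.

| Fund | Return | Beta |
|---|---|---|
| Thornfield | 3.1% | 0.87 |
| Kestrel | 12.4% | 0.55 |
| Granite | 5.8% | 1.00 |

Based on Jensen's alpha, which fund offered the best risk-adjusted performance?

Thornfield: α = 3.1% − [1.9% + 0.87 × (7.0% − 1.9%)] = -3.237
Kestrel: α = 12.4% − [1.9% + 0.55 × (7.0% − 1.9%)] = 7.695
Granite: α = 5.8% − [1.9% + 1.00 × (7.0% − 1.9%)] = -1.200
Highest: Kestrel (7.695).

Kestrel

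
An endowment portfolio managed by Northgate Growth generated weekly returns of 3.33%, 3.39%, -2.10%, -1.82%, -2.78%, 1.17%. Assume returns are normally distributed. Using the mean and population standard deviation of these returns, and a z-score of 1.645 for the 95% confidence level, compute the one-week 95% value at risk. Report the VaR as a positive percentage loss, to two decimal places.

r̄ = (3.33 + 3.39 − 2.1 − 1.82 − 2.78 + 1.17) / 6 = 0.1983%
Σ(r − r̄)² = (3.33 − 0.1983)² + (3.39 − 0.1983)² + (-2.1 − 0.1983)² + … = 39.1647
σ = √[39.1647 / 6] = 2.5549%
VaR = −(r̄ − z·σ) = −(0.1983 − 1.645 × 2.5549) = −(-4.0045) = 4.0045%

4.00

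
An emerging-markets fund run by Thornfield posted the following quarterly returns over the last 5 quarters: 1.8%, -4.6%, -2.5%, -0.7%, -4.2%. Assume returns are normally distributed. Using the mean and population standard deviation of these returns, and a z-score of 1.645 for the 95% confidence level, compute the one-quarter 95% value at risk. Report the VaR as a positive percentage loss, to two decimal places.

μ = (1.8 − 4.6 − 2.5 − 0.7 − 4.2) / 5 = -10.20 / 5 = -2.0400%
Σ(r − μ)² = (1.8 − (-2.0400))² + (-4.6 − (-2.0400))² + (-2.5 − (-2.0400))² + … = 27.9720
σ = √[27.9720 / 5] = 2.3652%
VaR = −(μ − z·σ) = −(-2.0400 − 1.645 × 2.3652) = −(-5.9308) = 5.9308%

5.93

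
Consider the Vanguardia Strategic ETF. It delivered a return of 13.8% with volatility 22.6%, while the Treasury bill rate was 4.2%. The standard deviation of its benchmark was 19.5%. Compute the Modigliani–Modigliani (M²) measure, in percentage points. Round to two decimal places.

Sharpe = (Rp − Rf) / σp = (13.8% − 4.2%) / 22.6% = 0.4248
M² = Rf + Sharpe × σm = 4.2% + 0.4248 × 19.5% = 12.4836%

12.48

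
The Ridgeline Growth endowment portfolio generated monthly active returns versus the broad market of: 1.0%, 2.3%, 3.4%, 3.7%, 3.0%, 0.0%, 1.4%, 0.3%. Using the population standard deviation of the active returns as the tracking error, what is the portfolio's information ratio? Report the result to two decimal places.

1.42

Mean return r̄ = 15.10 / 8 = 1.8875%
Σ(r − r̄)² = (1 − 1.8875)² + (2.3 − 1.8875)² + (3.4 − 1.8875)² + … = 14.0888
σ = √[14.0888 / 8] = 1.3271%
IR = r̄ / tracking error = 1.8875 / 1.3271 = 1.4223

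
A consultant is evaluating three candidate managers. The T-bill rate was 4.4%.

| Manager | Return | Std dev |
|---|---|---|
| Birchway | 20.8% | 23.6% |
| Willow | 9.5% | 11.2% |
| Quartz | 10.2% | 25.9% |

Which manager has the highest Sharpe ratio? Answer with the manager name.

Birchway: Sharpe ratio = (20.8% − 4.4%) / 23.6% = 0.695
Willow: Sharpe ratio = (9.5% − 4.4%) / 11.2% = 0.455
Quartz: Sharpe ratio = (10.2% − 4.4%) / 25.9% = 0.224
Highest: Birchway (0.695).

Birchway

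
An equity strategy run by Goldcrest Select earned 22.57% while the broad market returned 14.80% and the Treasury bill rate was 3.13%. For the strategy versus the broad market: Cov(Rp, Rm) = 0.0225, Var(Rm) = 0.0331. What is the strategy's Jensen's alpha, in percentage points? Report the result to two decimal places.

11.51

β = Cov / Var = 0.0225 / 0.0331 = 0.6798
E[R] = Rf + β(Rm − Rf) = 3.13% + 0.6798 × (14.80% − 3.13%) = 11.0633%
α = Rp − E[R] = 22.57% − 11.0633% = 11.5067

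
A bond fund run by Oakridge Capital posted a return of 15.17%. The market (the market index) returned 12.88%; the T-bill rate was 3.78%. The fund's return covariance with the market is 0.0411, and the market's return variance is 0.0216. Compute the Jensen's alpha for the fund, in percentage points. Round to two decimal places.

β = Cov / Var = 0.0411 / 0.0216 = 1.9028
E[R] = Rf + β(Rm − Rf) = 3.78% + 1.9028 × (12.88% − 3.78%) = 21.0955%
α = Rp − E[R] = 15.17% − 21.0955% = -5.9255

-5.93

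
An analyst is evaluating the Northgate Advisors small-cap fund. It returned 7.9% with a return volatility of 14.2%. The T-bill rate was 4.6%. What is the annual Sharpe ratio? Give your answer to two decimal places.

Sharpe = (Rp − Rf) / σp = (7.9% − 4.6%) / 14.2% = 3.30% / 14.2% = 0.2324

0.23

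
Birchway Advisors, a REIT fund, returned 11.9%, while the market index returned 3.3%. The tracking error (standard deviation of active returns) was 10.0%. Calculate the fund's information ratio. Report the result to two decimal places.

IR = (Rp − Rb) / TE = (11.9% − 3.3%) / 10.0% = 8.60% / 10.0% = 0.8600

0.86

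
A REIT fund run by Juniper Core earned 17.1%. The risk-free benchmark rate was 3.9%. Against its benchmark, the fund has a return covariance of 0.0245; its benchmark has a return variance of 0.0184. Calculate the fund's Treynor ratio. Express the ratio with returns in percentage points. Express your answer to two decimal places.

9.91

β = Cov / Var = 0.0245 / 0.0184 = 1.3315
Treynor = (Rp − Rf) / β = (17.1% − 3.9%) / 1.3315 = 13.20 / 1.3315 = 9.9136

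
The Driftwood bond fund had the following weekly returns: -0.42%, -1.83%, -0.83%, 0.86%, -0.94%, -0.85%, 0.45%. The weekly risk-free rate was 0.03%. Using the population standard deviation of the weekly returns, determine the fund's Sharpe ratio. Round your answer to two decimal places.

-0.64

Mean return μ = -3.560 / 7 = -0.5086%
Σ(r − μ)² = 4.9519; population σ = √(4.9519/7) = 0.8411%
Sharpe = (μ − rf) / σ = (-0.5086 − 0.03) / 0.8411 = -0.5386 / 0.8411 = -0.6404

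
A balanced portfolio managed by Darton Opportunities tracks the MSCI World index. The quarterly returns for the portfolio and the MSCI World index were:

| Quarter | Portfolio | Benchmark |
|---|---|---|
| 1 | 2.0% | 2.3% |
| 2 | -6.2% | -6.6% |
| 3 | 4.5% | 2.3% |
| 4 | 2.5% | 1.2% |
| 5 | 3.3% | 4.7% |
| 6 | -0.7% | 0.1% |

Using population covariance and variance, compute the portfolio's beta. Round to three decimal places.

0.943

r̄p = 0.9000%,  r̄m = 0.6667%
Cov = Σ(rp − r̄p)(rm − r̄m) / 6 = 11.7850
Var(rm) = Σ(rm − r̄m)² / 6 = 12.5022
β = Cov / Var = 11.7850 / 12.5022 = 0.9426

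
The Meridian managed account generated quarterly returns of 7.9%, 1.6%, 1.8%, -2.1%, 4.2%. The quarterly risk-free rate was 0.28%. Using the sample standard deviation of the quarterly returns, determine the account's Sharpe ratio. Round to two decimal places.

0.65

μ = (7.9 + 1.6 + 1.8 − 2.1 + 4.2) / 5 = 2.6800%
Σ(r − μ)² = (7.9 − 2.6800)² + (1.6 − 2.6800)² + (1.8 − 2.6800)² + … = 54.3480
σ = √[54.3480 / 4] = 3.6861%
Sharpe = (μ − rf) / σ = (2.6800 − 0.28) / 3.6861 = 2.4000 / 3.6861 = 0.6511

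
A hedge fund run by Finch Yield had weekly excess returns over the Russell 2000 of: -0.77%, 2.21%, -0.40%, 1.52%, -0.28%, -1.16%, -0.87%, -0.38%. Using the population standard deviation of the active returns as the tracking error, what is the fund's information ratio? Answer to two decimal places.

-0.01

r̄ = (-0.77 + 2.21 − 0.4 + 1.52 − 0.28 − 1.16 − 0.87 − 0.38) / 8 = -0.0163%
Σ(r − r̄)² = (-0.77 − (-0.0163))² + (2.21 − (-0.0163))² + … = 10.2706
σ = √[10.2706 / 8] = 1.1331%
IR = r̄ / tracking error = -0.0163 / 1.1331 = -0.0144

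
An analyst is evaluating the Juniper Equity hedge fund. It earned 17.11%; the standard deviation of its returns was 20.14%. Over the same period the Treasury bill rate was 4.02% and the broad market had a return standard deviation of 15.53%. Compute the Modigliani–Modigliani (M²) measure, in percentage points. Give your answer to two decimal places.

14.11

Sharpe = (Rp − Rf) / σp = (17.11% − 4.02%) / 20.14% = 0.6500
M² = Rf + Sharpe × σm = 4.02% + 0.6500 × 15.53% = 14.1145%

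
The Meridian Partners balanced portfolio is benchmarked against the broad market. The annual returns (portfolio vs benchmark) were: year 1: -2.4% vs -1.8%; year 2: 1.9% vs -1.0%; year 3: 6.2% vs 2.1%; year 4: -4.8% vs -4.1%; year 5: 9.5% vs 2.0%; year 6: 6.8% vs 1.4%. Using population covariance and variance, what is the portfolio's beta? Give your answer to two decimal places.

r̄p = 2.8667%,  r̄m = -0.2333%
Cov = Σ(rp − r̄p)(rm − r̄m) / 6 = 11.2756
Var(rm) = Σ(rm − r̄m)² / 6 = 5.1822
β = Cov / Var = 11.2756 / 5.1822 = 2.1758

2.18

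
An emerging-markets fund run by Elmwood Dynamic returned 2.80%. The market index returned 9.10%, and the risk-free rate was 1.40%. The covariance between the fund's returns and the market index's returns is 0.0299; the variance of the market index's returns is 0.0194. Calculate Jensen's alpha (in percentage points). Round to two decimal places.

β = Cov / Var = 0.0299 / 0.0194 = 1.5412
E[R] = Rf + β(Rm − Rf) = 1.40% + 1.5412 × (9.10% − 1.40%) = 13.2672%
α = Rp − E[R] = 2.80% − 13.2672% = -10.4672

-10.47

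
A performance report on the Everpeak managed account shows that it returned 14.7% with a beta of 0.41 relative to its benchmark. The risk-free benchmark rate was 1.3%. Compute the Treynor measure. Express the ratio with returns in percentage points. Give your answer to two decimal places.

Treynor = (Rp − Rf) / β = (14.7% − 1.3%) / 0.41 = 13.40 / 0.41 = 32.6829

32.68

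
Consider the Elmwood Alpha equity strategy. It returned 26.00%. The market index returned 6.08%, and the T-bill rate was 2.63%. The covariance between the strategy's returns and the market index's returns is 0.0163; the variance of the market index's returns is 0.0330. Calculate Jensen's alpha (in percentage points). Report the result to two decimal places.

β = Cov / Var = 0.0163 / 0.0330 = 0.4939
E[R] = Rf + β(Rm − Rf) = 2.63% + 0.4939 × (6.08% − 2.63%) = 4.3340%
α = Rp − E[R] = 26.00% − 4.3340% = 21.6660

21.67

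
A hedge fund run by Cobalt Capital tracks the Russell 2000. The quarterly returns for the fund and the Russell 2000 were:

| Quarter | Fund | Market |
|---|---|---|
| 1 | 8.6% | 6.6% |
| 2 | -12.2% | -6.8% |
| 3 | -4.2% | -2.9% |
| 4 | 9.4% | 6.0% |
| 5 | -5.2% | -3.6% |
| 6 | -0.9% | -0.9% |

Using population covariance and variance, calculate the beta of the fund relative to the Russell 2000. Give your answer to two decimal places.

r̄p = -0.7500%,  r̄m = -0.2667%
Cov = Σ(rp − r̄p)(rm − r̄m) / 6 = 37.7717
Var(rm) = Σ(rm − r̄m)² / 6 = 24.5922
β = Cov / Var = 37.7717 / 24.5922 = 1.5359

1.54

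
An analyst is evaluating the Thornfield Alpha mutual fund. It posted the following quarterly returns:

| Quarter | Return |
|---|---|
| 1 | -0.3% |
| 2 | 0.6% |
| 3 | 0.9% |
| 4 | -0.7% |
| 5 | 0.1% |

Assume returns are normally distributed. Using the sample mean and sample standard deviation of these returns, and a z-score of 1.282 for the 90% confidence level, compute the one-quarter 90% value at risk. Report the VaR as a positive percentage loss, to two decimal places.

0.71

μ = (-0.3 + 0.6 + 0.9 − 0.7 + 0.1) / 5 = 0.60 / 5 = 0.1200%
Σ(r − μ)² = (-0.3 − 0.1200)² + (0.6 − 0.1200)² + (0.9 − 0.1200)² + … = 1.6880
sample σ = √(1.6880 / 4) = √0.4220 = 0.6496%
VaR = −(μ − z·σ) = −(0.1200 − 1.282 × 0.6496) = −(-0.7128) = 0.7128%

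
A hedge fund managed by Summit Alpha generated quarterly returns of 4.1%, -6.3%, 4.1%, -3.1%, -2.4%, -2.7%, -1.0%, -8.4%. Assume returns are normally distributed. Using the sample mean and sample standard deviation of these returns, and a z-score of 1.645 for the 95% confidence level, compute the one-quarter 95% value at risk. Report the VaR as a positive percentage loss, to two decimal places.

μ = (4.1 − 6.3 + 4.1 − 3.1 − 2.4 − 2.7 − 1 − 8.4) / 8 = -1.9625%
Σ(r − μ)² = (4.1 − (-1.9625))² + (-6.3 − (-1.9625))² + (4.1 − (-1.9625))² + … = 136.7188
sample σ = √(136.7188 / 7) = √19.5313 = 4.4194%
VaR = −(μ − z·σ) = −(-1.9625 − 1.645 × 4.4194) = −(-9.2324) = 9.2324%

9.23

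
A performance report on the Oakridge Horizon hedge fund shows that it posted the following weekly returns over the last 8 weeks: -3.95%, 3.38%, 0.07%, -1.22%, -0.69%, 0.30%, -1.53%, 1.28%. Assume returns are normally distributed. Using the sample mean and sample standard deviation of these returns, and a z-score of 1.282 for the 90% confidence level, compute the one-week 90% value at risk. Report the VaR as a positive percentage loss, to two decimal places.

3.05

r̄ = (-3.95 + 3.38 + 0.07 − 1.22 − 0.69 + 0.3 − 1.53 + 1.28) / 8 = -2.360 / 8 = -0.2950%
Sample std dev = √[32.3694 / 7] = 2.1504%
VaR = −(r̄ − z·σ) = −(-0.2950 − 1.282 × 2.1504) = −(-3.0518) = 3.0518%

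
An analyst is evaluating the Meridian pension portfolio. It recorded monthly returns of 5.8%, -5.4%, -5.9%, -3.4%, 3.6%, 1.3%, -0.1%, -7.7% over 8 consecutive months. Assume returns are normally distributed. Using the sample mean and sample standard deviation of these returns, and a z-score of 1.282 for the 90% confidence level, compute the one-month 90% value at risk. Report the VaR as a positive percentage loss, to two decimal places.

μ = (5.8 − 5.4 − 5.9 − 3.4 + 3.6 + 1.3 − 0.1 − 7.7) / 8 = -11.80 / 8 = -1.4750%
Sample σ = √[Σ(r − μ)² / 7] = √[165.7150 / 7] = √23.6736 = 4.8656%
VaR = −(μ − z·σ) = −(-1.4750 − 1.282 × 4.8656) = −(-7.7127) = 7.7127%

7.71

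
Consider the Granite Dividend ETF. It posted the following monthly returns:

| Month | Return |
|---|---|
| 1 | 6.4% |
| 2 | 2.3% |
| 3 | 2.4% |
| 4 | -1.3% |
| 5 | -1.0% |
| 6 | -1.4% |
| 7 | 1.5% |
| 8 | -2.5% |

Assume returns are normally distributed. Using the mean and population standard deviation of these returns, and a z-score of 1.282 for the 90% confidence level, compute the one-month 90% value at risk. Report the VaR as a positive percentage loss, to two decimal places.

μ = (6.4 + 2.3 + 2.4 − 1.3 − 1 − 1.4 + 1.5 − 2.5) / 8 = 0.8000%
Σ(r − μ)² = (6.4 − 0.8000)² + (2.3 − 0.8000)² + … = 60.0400
population σ = √(60.0400 / 8) = √7.5050 = 2.7395%
VaR = −(μ − z·σ) = −(0.8000 − 1.282 × 2.7395) = −(-2.7120) = 2.7120%

2.71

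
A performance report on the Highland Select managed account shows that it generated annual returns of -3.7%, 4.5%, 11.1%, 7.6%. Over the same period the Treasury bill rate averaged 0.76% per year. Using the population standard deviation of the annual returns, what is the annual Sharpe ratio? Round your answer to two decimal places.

0.75

r̄ = (-3.7 + 4.5 + 11.1 + 7.6) / 4 = 19.50 / 4 = 4.8750%
Population σ = √[Σ(r − r̄)² / 4] = √[119.8475 / 4] = √29.9619 = 5.4737%
Sharpe = (r̄ − rf) / σ = (4.8750 − 0.76) / 5.4737 = 4.1150 / 5.4737 = 0.7518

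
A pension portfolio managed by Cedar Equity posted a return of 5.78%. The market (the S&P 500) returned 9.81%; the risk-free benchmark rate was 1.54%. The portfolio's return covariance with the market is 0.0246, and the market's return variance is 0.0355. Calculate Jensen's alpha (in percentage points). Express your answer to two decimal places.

-1.49

β = Cov / Var = 0.0246 / 0.0355 = 0.6930
E[R] = Rf + β(Rm − Rf) = 1.54% + 0.6930 × (9.81% − 1.54%) = 7.2711%
α = Rp − E[R] = 5.78% − 7.2711% = -1.4911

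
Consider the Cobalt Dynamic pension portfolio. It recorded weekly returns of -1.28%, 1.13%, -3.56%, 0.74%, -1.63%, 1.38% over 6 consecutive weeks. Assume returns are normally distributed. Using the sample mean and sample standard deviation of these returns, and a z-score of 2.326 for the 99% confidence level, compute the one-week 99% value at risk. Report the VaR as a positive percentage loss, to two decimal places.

5.07

r̄ = (-1.28 + 1.13 − 3.56 + 0.74 − 1.63 + 1.38) / 6 = -0.5367%
Σ(r − r̄)² = 18.9697; sample σ = √(18.9697/5) = 1.9478%
VaR = −(r̄ − z·σ) = −(-0.5367 − 2.326 × 1.9478) = −(-5.0673) = 5.0673%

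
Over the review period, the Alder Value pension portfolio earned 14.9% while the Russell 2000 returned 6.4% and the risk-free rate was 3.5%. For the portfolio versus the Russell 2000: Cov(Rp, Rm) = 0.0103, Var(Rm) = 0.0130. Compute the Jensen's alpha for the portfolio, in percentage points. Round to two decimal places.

β = Cov / Var = 0.0103 / 0.0130 = 0.7923
E[R] = Rf + β(Rm − Rf) = 3.5% + 0.7923 × (6.4% − 3.5%) = 5.7977%
α = Rp − E[R] = 14.9% − 5.7977% = 9.1023

9.10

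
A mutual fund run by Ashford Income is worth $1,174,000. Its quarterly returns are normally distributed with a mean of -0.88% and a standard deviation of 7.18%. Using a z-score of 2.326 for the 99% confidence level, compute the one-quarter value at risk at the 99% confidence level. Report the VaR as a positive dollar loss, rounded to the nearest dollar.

Return at the 99% tail: μ − z·σ = -0.88% − 2.326 × 7.18% = -0.88 − 16.70068 = -17.58068%
VaR = −(-17.58068%) × $1,174,000 = 17.58068% × $1,174,000 = $206,397

$206,397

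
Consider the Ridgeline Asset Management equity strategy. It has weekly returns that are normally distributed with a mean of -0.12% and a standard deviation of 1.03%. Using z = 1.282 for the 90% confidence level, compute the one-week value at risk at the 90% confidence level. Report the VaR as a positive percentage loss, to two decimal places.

VaR (as % loss) = −(μ − z·σ) = −(-0.12% − 1.282 × 1.03%) = −(-1.44046%) = 1.44046%

1.44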